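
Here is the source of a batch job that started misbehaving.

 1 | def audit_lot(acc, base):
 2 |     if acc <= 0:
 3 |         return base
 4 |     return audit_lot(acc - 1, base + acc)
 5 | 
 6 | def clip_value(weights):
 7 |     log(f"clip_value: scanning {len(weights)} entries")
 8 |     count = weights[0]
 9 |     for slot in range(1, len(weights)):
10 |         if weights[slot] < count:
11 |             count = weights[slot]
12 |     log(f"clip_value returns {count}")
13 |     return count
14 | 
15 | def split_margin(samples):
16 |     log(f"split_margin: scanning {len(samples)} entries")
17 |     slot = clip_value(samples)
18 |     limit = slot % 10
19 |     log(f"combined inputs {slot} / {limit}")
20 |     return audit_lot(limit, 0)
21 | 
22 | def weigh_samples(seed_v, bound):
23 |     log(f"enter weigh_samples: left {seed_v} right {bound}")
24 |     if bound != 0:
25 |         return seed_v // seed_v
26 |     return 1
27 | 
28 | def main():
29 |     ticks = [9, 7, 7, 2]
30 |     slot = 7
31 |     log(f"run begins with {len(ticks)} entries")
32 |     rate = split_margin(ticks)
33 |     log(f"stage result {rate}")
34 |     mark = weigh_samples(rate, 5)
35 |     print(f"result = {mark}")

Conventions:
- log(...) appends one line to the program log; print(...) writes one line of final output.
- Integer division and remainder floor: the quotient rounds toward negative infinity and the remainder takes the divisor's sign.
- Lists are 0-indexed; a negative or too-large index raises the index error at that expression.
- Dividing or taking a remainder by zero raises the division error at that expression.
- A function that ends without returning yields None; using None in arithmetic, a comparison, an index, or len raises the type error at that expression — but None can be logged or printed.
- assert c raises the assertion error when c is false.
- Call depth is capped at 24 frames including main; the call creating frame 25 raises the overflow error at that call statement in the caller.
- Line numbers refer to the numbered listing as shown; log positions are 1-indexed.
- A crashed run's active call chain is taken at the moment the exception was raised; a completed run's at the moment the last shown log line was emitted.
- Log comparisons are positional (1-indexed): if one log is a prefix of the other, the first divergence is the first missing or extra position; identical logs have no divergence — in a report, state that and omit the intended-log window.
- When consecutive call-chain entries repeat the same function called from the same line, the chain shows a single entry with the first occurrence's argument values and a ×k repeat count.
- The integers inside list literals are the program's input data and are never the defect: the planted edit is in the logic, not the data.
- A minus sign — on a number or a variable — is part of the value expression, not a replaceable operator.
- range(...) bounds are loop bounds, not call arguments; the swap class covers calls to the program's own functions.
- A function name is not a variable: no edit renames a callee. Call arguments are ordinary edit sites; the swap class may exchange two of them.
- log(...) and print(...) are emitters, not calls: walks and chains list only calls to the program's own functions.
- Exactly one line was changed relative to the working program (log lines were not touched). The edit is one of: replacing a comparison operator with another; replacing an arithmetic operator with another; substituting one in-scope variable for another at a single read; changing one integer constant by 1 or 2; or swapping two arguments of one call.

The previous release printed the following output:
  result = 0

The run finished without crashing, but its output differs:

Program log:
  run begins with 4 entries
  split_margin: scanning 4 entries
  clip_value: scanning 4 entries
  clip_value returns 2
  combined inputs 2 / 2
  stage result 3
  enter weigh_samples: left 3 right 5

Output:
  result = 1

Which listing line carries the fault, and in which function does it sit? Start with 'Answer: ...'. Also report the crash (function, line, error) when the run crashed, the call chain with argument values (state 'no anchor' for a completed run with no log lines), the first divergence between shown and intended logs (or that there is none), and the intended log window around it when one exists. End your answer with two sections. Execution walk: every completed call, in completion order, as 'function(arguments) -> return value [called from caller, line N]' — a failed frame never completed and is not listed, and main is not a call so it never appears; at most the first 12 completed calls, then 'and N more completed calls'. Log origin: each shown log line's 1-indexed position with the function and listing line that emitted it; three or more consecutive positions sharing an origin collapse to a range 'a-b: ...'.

Answer: the defect is in weigh_samples at line 25.
The tell: The two runs log identically and part ways only at the printed values.
Call chain: main -> weigh_samples(3, 5) (called at line 34).
First divergence: none; the two logs match at every position.
Execution walk:
  clip_value([9, 7, 7, 2]) -> 2  [called from split_margin, line 17]
  audit_lot(0, 3) -> 3  [called from audit_lot, line 4]
  audit_lot(1, 2) -> 3  [called from audit_lot, line 4]
  audit_lot(2, 0) -> 3  [called from split_margin, line 20]
  split_margin([9, 7, 7, 2]) -> 3  [called from main, line 32]
  weigh_samples(3, 5) -> 1  [called from main, line 34]
Origin of each log line:
  1 — main, line 31
  2 — split_margin, line 16
  3 — clip_value, line 7
  4 — clip_value, line 12
  5 — split_margin, line 19
  6 — main, line 33
  7 — weigh_samples, line 23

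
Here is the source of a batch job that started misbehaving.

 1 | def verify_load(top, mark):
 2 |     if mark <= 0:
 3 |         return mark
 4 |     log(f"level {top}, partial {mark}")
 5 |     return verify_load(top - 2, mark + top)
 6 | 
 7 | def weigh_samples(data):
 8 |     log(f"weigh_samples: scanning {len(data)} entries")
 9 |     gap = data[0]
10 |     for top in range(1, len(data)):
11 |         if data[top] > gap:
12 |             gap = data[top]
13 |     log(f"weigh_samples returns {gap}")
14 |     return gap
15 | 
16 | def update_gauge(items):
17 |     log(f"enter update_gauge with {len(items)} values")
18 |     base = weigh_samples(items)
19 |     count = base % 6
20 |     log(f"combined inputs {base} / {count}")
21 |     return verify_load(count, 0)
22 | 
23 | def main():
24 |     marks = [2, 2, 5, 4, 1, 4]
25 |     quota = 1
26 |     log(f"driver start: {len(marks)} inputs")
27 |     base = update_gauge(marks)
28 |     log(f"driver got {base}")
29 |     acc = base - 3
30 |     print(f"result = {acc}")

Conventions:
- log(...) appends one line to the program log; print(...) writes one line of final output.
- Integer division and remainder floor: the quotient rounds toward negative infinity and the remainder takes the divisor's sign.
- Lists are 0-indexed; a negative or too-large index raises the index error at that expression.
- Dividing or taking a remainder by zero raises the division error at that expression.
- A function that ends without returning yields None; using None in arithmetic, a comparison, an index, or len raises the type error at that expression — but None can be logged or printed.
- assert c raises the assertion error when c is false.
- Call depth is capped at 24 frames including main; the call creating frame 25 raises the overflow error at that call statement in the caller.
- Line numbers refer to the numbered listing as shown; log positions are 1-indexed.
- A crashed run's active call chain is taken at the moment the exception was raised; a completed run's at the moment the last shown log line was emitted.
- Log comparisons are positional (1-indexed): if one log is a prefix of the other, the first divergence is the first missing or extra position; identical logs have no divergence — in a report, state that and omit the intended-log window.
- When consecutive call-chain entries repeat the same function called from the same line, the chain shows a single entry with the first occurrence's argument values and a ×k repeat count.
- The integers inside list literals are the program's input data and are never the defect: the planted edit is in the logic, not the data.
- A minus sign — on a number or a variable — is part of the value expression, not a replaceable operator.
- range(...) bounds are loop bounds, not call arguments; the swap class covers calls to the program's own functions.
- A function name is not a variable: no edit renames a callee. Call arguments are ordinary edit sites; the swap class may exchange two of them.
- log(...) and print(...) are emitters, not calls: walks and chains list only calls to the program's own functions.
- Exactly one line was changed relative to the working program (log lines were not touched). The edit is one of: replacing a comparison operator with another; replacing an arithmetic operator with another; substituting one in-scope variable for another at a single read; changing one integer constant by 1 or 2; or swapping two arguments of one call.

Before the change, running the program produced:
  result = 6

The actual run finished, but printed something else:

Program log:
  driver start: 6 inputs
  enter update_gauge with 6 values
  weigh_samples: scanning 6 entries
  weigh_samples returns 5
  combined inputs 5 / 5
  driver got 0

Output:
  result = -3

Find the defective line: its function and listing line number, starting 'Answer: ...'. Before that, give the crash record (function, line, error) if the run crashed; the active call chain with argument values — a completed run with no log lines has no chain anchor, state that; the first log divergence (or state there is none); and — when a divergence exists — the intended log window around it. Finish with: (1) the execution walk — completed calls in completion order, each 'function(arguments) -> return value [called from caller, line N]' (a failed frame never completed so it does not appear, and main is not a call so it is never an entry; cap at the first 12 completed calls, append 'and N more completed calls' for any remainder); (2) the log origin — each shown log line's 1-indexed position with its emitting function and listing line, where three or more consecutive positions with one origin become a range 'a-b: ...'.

Answer: the defect is in verify_load at line 2.
Key observation: The log first diverges at position 6: the faulty run prints 'driver got 0' where the working version prints 'level 5, partial 0'.
Call chain: main.
First divergence: position 6; shown 'driver got 0' vs intended 'level 5, partial 0'.
Intended log window:
  4: weigh_samples returns 5
  5: combined inputs 5 / 5
  6: level 5, partial 0
  7: level 3, partial 5
Execution walk:
  weigh_samples([2, 2, 5, 4, 1, 4]) -> 5  [called from update_gauge, line 18]
  verify_load(5, 0) -> 0  [called from update_gauge, line 21]
  update_gauge([2, 2, 5, 4, 1, 4]) -> 0  [called from main, line 27]
Log line origins:
  1: from main, line 26
  2: from update_gauge, line 17
  3: from weigh_samples, line 8
  4: from weigh_samples, line 13
  5: from update_gauge, line 20
  6: from main, line 28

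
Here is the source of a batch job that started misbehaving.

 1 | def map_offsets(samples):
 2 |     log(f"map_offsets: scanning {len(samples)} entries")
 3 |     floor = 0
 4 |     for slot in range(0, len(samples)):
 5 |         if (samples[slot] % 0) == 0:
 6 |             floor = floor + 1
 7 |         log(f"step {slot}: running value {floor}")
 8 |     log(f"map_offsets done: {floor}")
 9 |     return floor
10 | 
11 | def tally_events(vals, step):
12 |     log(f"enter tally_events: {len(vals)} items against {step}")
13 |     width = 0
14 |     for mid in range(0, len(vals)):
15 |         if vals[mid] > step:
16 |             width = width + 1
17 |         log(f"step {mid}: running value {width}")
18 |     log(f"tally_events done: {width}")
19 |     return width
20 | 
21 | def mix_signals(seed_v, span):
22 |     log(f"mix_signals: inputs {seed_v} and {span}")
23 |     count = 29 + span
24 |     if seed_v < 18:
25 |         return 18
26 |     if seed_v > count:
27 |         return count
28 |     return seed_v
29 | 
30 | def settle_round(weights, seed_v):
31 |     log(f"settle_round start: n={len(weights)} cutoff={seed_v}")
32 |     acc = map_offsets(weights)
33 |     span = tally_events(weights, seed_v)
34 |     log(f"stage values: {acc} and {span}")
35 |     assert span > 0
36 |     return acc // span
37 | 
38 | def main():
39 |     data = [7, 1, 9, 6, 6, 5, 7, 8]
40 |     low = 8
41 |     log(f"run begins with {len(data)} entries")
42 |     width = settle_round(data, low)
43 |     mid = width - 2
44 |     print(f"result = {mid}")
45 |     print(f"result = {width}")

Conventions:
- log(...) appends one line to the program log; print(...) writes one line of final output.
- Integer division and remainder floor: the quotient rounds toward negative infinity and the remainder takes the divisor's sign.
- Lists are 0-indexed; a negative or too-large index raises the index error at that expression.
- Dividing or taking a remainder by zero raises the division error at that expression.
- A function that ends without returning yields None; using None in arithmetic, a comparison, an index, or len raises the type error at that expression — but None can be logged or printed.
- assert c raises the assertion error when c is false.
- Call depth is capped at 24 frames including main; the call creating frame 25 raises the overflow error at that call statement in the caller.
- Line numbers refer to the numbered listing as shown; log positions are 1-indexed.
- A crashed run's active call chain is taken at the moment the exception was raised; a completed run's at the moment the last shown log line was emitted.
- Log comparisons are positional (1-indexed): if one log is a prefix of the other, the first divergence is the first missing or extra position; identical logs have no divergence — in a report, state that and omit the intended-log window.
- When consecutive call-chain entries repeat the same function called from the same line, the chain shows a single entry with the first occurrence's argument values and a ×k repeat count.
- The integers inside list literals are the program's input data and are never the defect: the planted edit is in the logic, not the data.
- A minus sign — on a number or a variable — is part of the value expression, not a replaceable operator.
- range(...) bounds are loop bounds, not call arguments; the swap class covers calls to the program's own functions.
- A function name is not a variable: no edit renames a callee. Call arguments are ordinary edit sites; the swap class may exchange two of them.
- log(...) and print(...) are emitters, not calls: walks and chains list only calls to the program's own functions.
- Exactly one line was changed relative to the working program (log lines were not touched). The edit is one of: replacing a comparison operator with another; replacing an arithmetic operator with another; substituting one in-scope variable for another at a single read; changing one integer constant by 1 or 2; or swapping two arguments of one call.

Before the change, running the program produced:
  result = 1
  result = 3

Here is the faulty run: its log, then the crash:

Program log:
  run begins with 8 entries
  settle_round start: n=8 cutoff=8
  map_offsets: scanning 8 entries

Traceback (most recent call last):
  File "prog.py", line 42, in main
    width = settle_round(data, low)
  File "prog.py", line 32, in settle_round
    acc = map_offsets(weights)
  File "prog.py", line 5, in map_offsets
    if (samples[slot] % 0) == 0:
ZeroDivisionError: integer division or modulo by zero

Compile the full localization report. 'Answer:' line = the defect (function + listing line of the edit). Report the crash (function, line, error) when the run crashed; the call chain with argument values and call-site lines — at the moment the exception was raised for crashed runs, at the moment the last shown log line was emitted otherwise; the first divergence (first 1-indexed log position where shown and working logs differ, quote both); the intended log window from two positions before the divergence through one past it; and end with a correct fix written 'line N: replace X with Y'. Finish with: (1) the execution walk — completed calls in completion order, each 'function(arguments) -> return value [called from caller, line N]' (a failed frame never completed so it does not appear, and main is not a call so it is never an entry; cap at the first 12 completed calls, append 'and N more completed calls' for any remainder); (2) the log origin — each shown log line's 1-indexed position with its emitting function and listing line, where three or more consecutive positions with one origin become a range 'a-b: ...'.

Answer: the defect is in map_offsets at line 5.
Key observation: A complete run would log 'step 0: running value 0' next, but this one stopped at 3 lines.
Crash: map_offsets, line 5, ZeroDivisionError.
Call chain: main -> settle_round([7, 1, 9, 6, 6, 5, 7, 8], 8) (called at line 42) -> map_offsets([7, 1, 9, 6, 6, 5, 7, 8]) (called at line 32).
First divergence: position 4 — after 3 matching lines the faulty run goes silent; intended next line 'step 0: running value 0'.
Intended log window:
  2: settle_round start: n=8 cutoff=8
  3: map_offsets: scanning 8 entries
  4: step 0: running value 0
  5: step 1: running value 0
Execution walk:
  (no call completed)
Origin of each log line:
  1: emitted by main (line 41)
  2: emitted by settle_round (line 31)
  3: emitted by map_offsets (line 2)
A correct fix: line 5: replace `samples[slot] % 0` with `samples[slot] % 2`.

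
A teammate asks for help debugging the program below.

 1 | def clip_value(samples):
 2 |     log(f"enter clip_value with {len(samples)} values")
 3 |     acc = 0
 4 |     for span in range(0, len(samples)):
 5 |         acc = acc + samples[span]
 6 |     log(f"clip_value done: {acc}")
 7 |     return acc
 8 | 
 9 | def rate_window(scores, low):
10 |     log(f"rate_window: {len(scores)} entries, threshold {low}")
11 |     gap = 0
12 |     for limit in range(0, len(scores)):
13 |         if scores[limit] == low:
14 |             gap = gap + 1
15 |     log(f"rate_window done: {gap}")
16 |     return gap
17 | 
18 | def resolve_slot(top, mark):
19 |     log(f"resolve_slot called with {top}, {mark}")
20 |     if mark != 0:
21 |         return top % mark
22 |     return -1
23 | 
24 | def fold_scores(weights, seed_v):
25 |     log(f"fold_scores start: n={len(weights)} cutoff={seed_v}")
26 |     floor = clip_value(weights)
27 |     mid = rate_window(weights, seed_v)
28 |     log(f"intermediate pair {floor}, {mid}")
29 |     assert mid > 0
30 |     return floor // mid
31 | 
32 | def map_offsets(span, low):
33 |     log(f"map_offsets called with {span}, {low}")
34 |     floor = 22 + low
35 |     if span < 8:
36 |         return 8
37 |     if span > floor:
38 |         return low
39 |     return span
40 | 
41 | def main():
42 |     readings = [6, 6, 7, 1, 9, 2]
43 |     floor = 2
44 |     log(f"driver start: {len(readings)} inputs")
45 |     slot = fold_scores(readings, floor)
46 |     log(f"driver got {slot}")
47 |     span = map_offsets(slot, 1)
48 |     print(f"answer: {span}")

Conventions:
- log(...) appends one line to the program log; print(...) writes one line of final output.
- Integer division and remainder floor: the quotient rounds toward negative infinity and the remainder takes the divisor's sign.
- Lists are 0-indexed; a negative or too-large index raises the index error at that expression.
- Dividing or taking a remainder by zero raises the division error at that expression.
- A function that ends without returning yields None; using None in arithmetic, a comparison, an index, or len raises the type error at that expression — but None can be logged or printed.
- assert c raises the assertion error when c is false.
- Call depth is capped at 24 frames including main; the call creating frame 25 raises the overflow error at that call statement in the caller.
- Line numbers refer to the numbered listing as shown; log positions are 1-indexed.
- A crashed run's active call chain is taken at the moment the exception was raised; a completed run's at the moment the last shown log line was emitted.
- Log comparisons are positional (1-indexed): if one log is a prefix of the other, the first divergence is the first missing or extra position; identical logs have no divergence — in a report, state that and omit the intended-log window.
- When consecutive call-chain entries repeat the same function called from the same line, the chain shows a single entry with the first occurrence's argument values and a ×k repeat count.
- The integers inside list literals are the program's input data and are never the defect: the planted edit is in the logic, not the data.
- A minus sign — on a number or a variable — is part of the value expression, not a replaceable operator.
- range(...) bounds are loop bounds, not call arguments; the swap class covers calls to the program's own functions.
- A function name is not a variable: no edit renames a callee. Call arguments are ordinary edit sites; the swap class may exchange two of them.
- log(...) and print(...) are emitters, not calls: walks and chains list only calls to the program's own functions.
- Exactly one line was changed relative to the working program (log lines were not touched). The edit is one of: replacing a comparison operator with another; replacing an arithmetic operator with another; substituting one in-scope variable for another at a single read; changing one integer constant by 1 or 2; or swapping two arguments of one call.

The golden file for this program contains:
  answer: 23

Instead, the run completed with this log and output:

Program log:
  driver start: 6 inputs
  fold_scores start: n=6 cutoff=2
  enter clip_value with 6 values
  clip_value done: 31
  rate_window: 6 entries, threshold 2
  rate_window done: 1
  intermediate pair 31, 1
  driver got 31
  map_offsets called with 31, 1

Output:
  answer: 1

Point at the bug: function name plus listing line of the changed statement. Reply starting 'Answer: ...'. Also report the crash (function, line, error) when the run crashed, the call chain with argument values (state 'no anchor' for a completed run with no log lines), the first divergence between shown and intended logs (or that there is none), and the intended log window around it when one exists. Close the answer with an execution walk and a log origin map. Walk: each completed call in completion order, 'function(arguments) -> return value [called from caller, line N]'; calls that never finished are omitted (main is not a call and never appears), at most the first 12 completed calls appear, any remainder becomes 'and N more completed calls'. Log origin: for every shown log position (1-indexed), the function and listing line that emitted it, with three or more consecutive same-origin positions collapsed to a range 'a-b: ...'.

Answer: the defect is in map_offsets at line 38.
The tell: Every logged value matches the working version; the printed result is what differs.
Call chain: main -> map_offsets(31, 1) (called at line 47).
First divergence: there is none — every log position agrees.
Execution walk:
  clip_value([6, 6, 7, 1, 9, 2]) -> 31  [called from fold_scores, line 26]
  rate_window([6, 6, 7, 1, 9, 2], 2) -> 1  [called from fold_scores, line 27]
  fold_scores([6, 6, 7, 1, 9, 2], 2) -> 31  [called from main, line 45]
  map_offsets(31, 1) -> 1  [called from main, line 47]
Log origins:
  1: emitted by main (line 44)
  2: emitted by fold_scores (line 25)
  3: emitted by clip_value (line 2)
  4: emitted by clip_value (line 6)
  5: emitted by rate_window (line 10)
  6: emitted by rate_window (line 15)
  7: emitted by fold_scores (line 28)
  8: emitted by main (line 46)
  9: emitted by map_offsets (line 33)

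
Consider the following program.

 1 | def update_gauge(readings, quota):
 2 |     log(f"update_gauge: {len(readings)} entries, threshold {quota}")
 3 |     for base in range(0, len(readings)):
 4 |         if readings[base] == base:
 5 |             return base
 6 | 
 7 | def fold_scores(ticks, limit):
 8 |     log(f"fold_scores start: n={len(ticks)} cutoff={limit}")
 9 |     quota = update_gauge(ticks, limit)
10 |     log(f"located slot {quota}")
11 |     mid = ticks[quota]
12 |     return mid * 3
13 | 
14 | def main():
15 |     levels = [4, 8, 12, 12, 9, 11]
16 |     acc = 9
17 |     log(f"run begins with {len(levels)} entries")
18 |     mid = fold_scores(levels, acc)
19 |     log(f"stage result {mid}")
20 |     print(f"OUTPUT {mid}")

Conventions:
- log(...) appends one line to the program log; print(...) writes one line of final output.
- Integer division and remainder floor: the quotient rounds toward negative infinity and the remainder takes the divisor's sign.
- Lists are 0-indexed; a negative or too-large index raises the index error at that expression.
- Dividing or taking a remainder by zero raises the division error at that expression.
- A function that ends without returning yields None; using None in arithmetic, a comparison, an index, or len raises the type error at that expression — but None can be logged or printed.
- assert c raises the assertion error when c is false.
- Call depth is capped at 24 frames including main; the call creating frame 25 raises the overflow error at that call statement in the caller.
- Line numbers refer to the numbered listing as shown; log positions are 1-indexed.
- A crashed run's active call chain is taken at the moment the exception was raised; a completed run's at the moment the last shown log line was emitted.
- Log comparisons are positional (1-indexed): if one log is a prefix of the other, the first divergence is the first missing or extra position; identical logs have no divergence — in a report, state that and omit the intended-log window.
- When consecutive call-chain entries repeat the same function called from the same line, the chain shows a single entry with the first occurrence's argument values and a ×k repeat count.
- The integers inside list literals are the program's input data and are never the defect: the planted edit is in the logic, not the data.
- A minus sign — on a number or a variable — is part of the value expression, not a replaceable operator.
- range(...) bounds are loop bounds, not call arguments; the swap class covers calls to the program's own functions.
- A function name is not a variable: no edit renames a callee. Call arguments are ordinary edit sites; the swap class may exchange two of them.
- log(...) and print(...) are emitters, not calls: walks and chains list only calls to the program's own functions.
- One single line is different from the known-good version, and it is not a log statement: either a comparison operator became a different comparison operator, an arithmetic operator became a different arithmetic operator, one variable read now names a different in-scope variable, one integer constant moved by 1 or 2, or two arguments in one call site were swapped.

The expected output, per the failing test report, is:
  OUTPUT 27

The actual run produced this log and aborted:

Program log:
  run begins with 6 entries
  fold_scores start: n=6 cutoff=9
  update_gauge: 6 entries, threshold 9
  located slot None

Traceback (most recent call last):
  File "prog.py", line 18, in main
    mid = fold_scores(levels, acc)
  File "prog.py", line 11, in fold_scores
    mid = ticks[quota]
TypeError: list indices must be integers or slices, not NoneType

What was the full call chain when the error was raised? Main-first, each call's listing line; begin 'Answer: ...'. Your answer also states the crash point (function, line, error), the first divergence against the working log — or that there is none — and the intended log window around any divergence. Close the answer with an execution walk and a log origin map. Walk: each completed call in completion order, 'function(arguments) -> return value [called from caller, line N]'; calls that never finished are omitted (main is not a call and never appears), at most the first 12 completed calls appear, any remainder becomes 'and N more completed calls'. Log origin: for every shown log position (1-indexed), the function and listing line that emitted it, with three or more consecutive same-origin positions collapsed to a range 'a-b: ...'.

Answer: main -> fold_scores (called at line 18).
Key observation: Position 4 is the first bad log line: 'located slot None' should read 'located slot 4'.
Crash: fold_scores, line 11, TypeError.
First divergence: position 4; shown 'located slot None' vs intended 'located slot 4'.
Intended log window:
  2: fold_scores start: n=6 cutoff=9
  3: update_gauge: 6 entries, threshold 9
  4: located slot 4
  5: stage result 27
Execution walk:
  update_gauge([4, 8, 12, 12, 9, 11], 9) -> None  [called from fold_scores, line 9]
Log origins:
  1: from main, line 17
  2: from fold_scores, line 8
  3: from update_gauge, line 2
  4: from fold_scores, line 10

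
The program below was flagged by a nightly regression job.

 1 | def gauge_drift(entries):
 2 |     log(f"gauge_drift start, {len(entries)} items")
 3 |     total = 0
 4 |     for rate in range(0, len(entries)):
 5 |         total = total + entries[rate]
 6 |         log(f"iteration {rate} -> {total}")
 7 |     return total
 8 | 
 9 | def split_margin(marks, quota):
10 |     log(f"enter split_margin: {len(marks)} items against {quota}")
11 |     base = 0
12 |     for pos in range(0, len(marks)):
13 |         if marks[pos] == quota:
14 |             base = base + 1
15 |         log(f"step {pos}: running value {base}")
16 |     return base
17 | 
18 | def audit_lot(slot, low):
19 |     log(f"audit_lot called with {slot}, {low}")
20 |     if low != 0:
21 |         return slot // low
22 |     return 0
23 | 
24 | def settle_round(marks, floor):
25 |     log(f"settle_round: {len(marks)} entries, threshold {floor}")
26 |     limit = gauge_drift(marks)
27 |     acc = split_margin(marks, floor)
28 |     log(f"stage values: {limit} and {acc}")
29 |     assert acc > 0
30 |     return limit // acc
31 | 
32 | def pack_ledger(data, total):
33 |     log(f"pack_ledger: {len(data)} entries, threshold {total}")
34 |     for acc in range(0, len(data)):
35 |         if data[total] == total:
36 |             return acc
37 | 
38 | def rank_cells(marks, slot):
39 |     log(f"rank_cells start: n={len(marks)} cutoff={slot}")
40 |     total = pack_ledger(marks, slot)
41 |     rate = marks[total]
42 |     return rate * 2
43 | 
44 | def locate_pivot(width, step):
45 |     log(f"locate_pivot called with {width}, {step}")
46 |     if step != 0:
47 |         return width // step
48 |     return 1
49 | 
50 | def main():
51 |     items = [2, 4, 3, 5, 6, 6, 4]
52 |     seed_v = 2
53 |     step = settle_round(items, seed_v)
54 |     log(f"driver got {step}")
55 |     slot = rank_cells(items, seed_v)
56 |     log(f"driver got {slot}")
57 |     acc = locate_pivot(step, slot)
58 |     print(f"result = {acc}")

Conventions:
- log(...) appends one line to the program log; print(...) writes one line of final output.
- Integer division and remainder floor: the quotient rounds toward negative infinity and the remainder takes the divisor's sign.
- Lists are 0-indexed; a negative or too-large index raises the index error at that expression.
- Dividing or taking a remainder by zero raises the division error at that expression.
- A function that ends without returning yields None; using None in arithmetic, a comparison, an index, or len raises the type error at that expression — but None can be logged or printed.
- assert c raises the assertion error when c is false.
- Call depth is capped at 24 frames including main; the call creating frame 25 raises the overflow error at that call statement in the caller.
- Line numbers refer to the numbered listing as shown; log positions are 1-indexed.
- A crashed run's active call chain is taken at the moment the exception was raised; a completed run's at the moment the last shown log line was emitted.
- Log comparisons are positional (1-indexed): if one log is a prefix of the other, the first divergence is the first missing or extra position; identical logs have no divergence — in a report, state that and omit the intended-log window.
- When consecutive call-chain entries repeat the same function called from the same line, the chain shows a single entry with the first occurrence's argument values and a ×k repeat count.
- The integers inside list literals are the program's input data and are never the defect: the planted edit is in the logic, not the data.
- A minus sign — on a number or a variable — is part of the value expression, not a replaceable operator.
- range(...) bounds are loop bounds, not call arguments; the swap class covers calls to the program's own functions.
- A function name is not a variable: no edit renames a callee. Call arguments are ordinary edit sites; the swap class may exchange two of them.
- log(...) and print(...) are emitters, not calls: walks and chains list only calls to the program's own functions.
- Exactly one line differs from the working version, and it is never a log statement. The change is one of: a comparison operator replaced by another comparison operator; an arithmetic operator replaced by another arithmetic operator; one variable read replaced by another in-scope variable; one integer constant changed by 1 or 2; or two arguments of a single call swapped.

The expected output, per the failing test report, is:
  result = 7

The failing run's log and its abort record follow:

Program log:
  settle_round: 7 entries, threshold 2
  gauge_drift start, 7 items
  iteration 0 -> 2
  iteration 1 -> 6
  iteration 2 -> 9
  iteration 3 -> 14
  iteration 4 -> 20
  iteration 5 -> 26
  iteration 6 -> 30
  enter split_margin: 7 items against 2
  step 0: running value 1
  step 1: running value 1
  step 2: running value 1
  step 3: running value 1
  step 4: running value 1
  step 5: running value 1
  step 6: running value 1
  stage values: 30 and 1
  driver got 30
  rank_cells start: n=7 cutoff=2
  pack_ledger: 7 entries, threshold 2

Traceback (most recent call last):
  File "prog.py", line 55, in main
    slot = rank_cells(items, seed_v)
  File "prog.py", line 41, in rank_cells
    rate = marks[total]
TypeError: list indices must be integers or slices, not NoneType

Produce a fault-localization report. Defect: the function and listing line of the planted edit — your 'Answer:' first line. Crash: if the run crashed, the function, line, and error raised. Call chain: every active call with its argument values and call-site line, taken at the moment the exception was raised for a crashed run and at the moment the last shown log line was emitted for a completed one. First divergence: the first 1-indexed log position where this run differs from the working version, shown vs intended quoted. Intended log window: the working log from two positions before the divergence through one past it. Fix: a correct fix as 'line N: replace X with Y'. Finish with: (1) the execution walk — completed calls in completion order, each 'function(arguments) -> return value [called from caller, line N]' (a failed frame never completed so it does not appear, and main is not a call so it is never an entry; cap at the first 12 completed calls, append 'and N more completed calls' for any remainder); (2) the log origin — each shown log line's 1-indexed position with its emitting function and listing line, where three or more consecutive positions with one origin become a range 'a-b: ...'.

Answer: the defect is in pack_ledger at line 35.
Core observation: The faulty run's log stops after 21 lines; the working version's next line would be 'driver got 4'.
Crash: rank_cells, line 41, TypeError.
Call chain: main -> rank_cells([2, 4, 3, 5, 6, 6, 4], 2) (called at line 55).
First divergence: position 22; the shown log stops at 21 lines while the working version next logs 'driver got 4'.
Intended log window:
  20: rank_cells start: n=7 cutoff=2
  21: pack_ledger: 7 entries, threshold 2
  22: driver got 4
  23: locate_pivot called with 30, 4
Execution walk:
  gauge_drift([2, 4, 3, 5, 6, 6, 4]) -> 30  [called from settle_round, line 26]
  split_margin([2, 4, 3, 5, 6, 6, 4], 2) -> 1  [called from settle_round, line 27]
  settle_round([2, 4, 3, 5, 6, 6, 4], 2) -> 30  [called from main, line 53]
  pack_ledger([2, 4, 3, 5, 6, 6, 4], 2) -> None  [called from rank_cells, line 40]
Log origins:
  1: from settle_round, line 25
  2: from gauge_drift, line 2
  3-9: from gauge_drift, line 6
  10: from split_margin, line 10
  11-17: from split_margin, line 15
  18: from settle_round, line 28
  19: from main, line 54
  20: from rank_cells, line 39
  21: from pack_ledger, line 33
A correct fix: line 35: replace `data[total]` with `data[acc]`.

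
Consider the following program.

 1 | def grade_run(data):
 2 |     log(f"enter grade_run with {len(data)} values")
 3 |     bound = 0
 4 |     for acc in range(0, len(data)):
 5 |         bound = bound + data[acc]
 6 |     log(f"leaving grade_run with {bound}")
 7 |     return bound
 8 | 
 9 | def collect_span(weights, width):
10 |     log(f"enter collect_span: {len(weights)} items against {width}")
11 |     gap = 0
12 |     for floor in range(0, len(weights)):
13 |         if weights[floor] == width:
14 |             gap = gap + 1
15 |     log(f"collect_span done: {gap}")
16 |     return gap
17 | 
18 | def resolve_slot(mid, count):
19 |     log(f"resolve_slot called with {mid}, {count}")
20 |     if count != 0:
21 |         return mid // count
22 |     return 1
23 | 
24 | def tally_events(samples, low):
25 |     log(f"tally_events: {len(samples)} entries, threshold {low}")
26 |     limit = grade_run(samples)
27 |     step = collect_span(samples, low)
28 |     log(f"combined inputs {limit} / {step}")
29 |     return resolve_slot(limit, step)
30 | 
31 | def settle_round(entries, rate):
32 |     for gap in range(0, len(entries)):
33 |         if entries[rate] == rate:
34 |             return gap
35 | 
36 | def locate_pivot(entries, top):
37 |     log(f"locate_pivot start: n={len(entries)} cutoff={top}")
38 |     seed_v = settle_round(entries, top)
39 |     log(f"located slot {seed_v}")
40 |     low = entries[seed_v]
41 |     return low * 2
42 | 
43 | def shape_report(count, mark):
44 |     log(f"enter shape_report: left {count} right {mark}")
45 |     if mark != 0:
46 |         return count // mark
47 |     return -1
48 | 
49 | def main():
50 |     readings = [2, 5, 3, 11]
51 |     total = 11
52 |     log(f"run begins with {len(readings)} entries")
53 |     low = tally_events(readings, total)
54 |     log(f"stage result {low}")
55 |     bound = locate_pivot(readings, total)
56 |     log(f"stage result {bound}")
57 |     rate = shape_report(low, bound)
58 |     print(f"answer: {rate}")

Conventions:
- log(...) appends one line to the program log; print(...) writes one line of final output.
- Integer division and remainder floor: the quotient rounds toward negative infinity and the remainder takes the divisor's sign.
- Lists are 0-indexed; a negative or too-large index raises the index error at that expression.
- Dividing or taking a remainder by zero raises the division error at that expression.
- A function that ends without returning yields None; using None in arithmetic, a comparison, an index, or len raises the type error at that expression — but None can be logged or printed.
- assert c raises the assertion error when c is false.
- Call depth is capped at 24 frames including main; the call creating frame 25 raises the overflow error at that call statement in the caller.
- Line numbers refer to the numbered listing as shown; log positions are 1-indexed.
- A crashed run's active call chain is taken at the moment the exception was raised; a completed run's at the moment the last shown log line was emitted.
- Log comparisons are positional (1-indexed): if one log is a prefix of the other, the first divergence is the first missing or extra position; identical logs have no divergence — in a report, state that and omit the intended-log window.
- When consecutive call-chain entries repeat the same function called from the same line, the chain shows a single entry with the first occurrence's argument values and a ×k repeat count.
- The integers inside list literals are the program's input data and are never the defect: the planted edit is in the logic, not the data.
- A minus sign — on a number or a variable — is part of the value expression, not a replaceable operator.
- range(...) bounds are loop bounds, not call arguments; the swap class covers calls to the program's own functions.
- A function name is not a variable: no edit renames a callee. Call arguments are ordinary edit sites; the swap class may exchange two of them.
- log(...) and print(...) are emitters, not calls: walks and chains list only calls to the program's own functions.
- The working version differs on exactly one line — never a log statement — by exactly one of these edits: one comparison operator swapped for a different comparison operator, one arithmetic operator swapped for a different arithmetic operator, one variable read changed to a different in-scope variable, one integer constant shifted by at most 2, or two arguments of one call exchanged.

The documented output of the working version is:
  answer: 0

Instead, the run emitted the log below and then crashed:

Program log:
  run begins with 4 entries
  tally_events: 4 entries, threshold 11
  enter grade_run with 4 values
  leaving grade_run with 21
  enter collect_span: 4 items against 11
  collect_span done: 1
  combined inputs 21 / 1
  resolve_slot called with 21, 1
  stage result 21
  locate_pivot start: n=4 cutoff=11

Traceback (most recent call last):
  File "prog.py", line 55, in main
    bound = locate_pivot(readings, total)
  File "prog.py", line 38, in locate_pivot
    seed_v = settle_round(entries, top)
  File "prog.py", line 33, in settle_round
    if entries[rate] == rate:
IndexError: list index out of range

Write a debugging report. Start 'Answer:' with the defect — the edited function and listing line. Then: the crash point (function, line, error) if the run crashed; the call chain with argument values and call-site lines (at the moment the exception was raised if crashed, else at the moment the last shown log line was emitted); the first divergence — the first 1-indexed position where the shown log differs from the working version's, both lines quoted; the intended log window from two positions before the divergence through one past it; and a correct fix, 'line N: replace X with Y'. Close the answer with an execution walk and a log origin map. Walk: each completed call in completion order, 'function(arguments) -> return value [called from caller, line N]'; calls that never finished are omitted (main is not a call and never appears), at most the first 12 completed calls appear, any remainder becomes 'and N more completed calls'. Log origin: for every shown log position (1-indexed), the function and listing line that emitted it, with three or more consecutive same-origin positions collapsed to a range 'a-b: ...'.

Answer: the defect is in settle_round at line 33.
Key observation: Only 10 log lines were emitted before the run died; the intended continuation was 'located slot 3'.
Crash: settle_round, line 33, IndexError.
Call chain: main -> locate_pivot([2, 5, 3, 11], 11) (called at line 55) -> settle_round([2, 5, 3, 11], 11) (called at line 38).
First divergence: position 11 — after 10 matching lines the faulty run goes silent; intended next line 'located slot 3'.
Intended log window:
  9: stage result 21
  10: locate_pivot start: n=4 cutoff=11
  11: located slot 3
  12: stage result 22
Execution walk:
  grade_run([2, 5, 3, 11]) -> 21  [called from tally_events, line 26]
  collect_span([2, 5, 3, 11], 11) -> 1  [called from tally_events, line 27]
  resolve_slot(21, 1) -> 21  [called from tally_events, line 29]
  tally_events([2, 5, 3, 11], 11) -> 21  [called from main, line 53]
Log origins:
  1: from main, line 52
  2: from tally_events, line 25
  3: from grade_run, line 2
  4: from grade_run, line 6
  5: from collect_span, line 10
  6: from collect_span, line 15
  7: from tally_events, line 28
  8: from resolve_slot, line 19
  9: from main, line 54
  10: from locate_pivot, line 37
A correct fix: line 33: replace `entries[rate]` with `entries[gap]`.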